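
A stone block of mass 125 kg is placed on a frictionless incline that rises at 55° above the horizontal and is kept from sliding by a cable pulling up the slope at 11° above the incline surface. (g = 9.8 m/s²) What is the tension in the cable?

Take axes along and perpendicular to the incline. Weight components: W sin 55° = 1003 N down-slope, W cos 55° = 702.6 N into the surface.
Along incline: T cos 11° = W sin 55° → T = 1022 N.
Perpendicular: N = W cos 55° − T sin 11° = 507.6 N.

T ≈ 1020 N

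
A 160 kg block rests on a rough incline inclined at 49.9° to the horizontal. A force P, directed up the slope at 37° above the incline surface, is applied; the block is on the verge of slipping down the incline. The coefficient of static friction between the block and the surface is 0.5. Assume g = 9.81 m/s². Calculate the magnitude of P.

P ≈ 1400 N

On the verge of sliding down the incline, friction equals μN and acts up the slope.
Perpendicular: N + P sin 37° = W cos 49.9° = 1011 N.
Along incline: P cos 37° + μN = W sin 49.9° with W sin 49.9° = 1201 N.
Solving the pair for P and N: P = 1397 N, N = 170.5 N (and f = μN = 85.27 N).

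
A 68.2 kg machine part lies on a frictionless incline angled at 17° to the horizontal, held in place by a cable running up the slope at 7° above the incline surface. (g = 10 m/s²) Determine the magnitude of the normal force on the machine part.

Take axes along and perpendicular to the incline. Weight components: W sin 17° = 199.4 N down-slope, W cos 17° = 652.2 N into the surface.
Along incline: T cos 7° = W sin 17° → T = 200.9 N.
Perpendicular: N = W cos 17° − T sin 7° = 627.7 N.

N ≈ 628 N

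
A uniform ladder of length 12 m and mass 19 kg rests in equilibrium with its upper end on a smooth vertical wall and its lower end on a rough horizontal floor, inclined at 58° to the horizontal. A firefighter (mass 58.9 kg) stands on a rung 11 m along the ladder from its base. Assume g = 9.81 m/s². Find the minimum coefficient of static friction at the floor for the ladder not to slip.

μ_min ≈ 0.509

ΣF_y = 0: N_floor = 19×9.81 + 58.9×9.81 = 764.2 N.
Torques about the foot: N_wall · 12 sin 58° = 19×9.81×6 cos 58° + 58.9×9.81×11 cos 58° → N_wall = 389.2 N.
ΣF_x = 0: f_floor = N_wall = 389.2 N.
μ_min = f_floor / N_floor = 389.2 / 764.2 = 0.5093.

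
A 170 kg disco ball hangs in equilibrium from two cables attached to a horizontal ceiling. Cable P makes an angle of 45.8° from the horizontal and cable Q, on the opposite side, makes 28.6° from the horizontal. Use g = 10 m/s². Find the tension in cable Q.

T_Q ≈ 1230 N

Weight W = 170 × 10 = 1700 N acts straight down.
Horizontal: T_P cos 45.8° = T_Q cos 28.6°  →  T_P = 1.259 T_Q.
Vertical: T_P sin 45.8° + T_Q sin 28.6° = 1700.
Substituting the horizontal relation into the vertical equation gives 1.382 T_Q = 1700, so T_Q = 1231 N.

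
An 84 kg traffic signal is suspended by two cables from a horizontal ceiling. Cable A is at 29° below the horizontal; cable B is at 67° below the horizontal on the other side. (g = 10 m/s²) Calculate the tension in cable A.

Weight W = 84 × 10 = 840 N acts straight down.
Horizontal: T_A cos 29° = T_B cos 67°  →  T_B = 2.238 T_A.
Vertical: T_A sin 29° + T_B sin 67° = 840.
Substituting the horizontal relation into the vertical equation gives 2.545 T_A = 840, so T_A = 330 N.

T_A ≈ 330 N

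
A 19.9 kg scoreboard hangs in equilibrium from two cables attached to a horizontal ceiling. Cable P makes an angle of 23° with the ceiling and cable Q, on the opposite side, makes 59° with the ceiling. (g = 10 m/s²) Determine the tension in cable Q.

Weight W = 19.9 × 10 = 199 N acts straight down.
Horizontal: T_P cos 23° = T_Q cos 59°  →  T_P = 0.5595 T_Q.
Vertical: T_P sin 23° + T_Q sin 59° = 199.
Substituting the horizontal relation into the vertical equation gives 1.076 T_Q = 199, so T_Q = 185 N.

T_Q ≈ 185 N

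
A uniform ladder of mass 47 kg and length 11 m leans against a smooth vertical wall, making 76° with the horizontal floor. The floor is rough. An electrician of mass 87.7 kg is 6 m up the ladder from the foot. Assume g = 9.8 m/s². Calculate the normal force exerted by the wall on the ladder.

N_wall ≈ 174 N

Torques about the foot: N_wall · 11 sin 76° = 47×9.8×5.5 cos 76° + 87.7×9.8×6 cos 76° → N_wall = 174.3 N.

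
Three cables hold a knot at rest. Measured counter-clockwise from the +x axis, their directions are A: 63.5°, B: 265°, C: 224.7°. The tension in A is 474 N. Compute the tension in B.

Resolve: ΣF_x = 474 cos 63.5° + T_B cos 265° + T_C cos 224.7° = 0.
        ΣF_y = 474 sin 63.5° + T_B sin 265° + T_C sin 224.7° = 0.
The known terms sum to (211.5, 424.2) N, so -0.0872 T_B − 0.7108 T_C = -211.5 and -0.9962 T_B − 0.7034 T_C = -424.2.
Solving simultaneously: T_B = 236.2 N, T_C = 268.6 N.

T_B ≈ 236 N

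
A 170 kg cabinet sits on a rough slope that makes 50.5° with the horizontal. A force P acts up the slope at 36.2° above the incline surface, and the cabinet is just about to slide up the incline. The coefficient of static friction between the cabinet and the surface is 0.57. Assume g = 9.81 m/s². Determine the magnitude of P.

P ≈ 1650 N

On the verge of sliding up the incline, friction equals μN and acts down the slope.
Perpendicular: N + P sin 36.2° = W cos 50.5° = 1061 N.
Along incline: P cos 36.2° = W sin 50.5° + μN  with W sin 50.5° = 1287 N.
Solving the pair for P and N: P = 1654 N, N = 83.94 N (and f = μN = 47.85 N).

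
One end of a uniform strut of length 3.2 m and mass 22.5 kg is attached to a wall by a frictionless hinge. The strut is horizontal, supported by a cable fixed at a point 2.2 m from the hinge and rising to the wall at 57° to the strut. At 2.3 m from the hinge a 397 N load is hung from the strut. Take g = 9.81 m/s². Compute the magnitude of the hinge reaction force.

Take torques about the hinge: T sin 57° · 2.2 = 22.5×9.81×1.6 + 397×2.3 = 1266.3 N·m.
So T = 1266.3 / (0.8387 × 2.2) = 686.29 N.
ΣF_x = 0: H_x = T cos 57° = 373.78 N.
ΣF_y = 0: H_y = (22.5×9.81 + 397) − T sin 57° = 617.73 − 575.57 = 42.152 N.
|H| = √(H_x² + H_y²) = √((373.78)² + (42.152)²) = 376.15 N.

|H| ≈ 376 N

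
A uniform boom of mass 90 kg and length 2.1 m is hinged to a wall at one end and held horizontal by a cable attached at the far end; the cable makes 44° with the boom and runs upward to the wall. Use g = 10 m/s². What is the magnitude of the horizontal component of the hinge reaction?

Take torques about the hinge: T sin 44° · 2.1 = 90×10×1.05 = 945 N·m.
So T = 945 / (0.6947 × 2.1) = 647.8 N.
ΣF_x = 0: H_x = T cos 44° = 465.99 N.

H_x ≈ 466 N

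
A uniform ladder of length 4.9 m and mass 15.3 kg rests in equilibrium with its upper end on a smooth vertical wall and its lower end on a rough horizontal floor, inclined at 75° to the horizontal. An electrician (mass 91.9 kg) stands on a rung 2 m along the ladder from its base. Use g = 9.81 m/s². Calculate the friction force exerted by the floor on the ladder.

Torques about the foot: N_wall · 4.9 sin 75° = 15.3×9.81×2.45 cos 75° + 91.9×9.81×2 cos 75° → N_wall = 118.71 N.
ΣF_x = 0: f_floor = N_wall = 118.71 N.

f ≈ 119 N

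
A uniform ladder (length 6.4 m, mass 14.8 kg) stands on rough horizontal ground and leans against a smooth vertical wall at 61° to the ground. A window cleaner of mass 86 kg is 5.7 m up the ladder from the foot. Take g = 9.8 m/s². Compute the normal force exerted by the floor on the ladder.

N_floor ≈ 988 N

ΣF_y = 0: N_floor = 14.8×9.8 + 86×9.8 = 987.84 N.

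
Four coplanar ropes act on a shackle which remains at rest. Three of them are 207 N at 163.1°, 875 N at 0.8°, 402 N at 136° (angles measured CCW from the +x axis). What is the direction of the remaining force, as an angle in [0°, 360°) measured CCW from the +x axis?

θ ≈ 222°

Sum the known components: ΣF_x = 387.7 N, ΣF_y = 351.6 N.
For equilibrium the remaining force must supply (−ΣF_x, −ΣF_y) = (-387.7, -351.6) N.
Magnitude = √((-387.7)² + (-351.6)²) = 523.4 N; direction = atan2(-351.6, -387.7) = 222.2°.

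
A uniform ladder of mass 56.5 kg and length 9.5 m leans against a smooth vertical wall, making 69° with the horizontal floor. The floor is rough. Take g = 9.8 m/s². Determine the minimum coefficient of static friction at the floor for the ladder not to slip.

ΣF_y = 0: N_floor = 56.5×9.8 = 553.7 N.
Torques about the foot: N_wall · 9.5 sin 69° = 56.5×9.8×4.75 cos 69° → N_wall = 106.27 N.
ΣF_x = 0: f_floor = N_wall = 106.27 N.
μ_min = f_floor / N_floor = 106.27 / 553.7 = 0.1919.

μ_min ≈ 0.192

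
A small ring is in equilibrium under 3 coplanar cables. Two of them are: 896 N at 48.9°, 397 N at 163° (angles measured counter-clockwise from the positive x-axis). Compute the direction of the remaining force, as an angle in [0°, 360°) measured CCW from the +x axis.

θ ≈ 255°

Sum the known components: ΣF_x = 209.4 N, ΣF_y = 791.3 N.
For equilibrium the remaining force must supply (−ΣF_x, −ΣF_y) = (-209.4, -791.3) N.
Magnitude = √((-209.4)² + (-791.3)²) = 818.5 N; direction = atan2(-791.3, -209.4) = 255.2°.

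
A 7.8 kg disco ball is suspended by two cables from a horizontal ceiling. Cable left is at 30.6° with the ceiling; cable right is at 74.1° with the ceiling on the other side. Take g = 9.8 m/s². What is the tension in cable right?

Weight W = 7.8 × 9.8 = 76.44 N acts straight down.
Horizontal: T_left cos 30.6° = T_right cos 74.1°  →  T_left = 0.3183 T_right.
Vertical: T_left sin 30.6° + T_right sin 74.1° = 76.44.
Substituting the horizontal relation into the vertical equation gives 1.124 T_right = 76.44, so T_right = 68.02 N.

T_right ≈ 68 N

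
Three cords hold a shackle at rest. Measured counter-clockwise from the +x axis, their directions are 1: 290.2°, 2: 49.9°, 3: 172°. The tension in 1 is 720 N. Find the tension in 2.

Resolve: ΣF_x = 720 cos 290.2° + T_2 cos 49.9° + T_3 cos 172° = 0.
        ΣF_y = 720 sin 290.2° + T_2 sin 49.9° + T_3 sin 172° = 0.
The known terms sum to (248.6, -675.7) N, so 0.6441 T_2 − 0.9903 T_3 = -248.6 and 0.7649 T_2 + 0.1392 T_3 = 675.7.
Solving simultaneously: T_2 = 749.1 N, T_3 = 738.3 N.

T_2 ≈ 749 N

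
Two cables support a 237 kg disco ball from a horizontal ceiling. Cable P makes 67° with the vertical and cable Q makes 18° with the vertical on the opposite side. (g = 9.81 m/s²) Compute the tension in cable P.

T_P ≈ 721 N

Angles from the horizontal: cable P is 90° − 67° = 23°, cable Q is 90° − 18° = 72°.
Weight W = 237 × 9.81 = 2325 N acts straight down.
Horizontal: T_P cos 23° = T_Q cos 72°  →  T_Q = 2.979 T_P.
Vertical: T_P sin 23° + T_Q sin 72° = 2325.
Substituting the horizontal relation into the vertical equation gives 3.224 T_P = 2325, so T_P = 721.2 N.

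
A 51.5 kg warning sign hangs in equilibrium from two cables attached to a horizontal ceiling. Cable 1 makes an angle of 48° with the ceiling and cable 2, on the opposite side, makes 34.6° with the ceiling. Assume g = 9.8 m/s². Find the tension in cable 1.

T_1 ≈ 419 N

Weight W = 51.5 × 9.8 = 504.7 N acts straight down.
Horizontal: T_1 cos 48° = T_2 cos 34.6°  →  T_2 = 0.8129 T_1.
Vertical: T_1 sin 48° + T_2 sin 34.6° = 504.7.
Substituting the horizontal relation into the vertical equation gives 1.205 T_1 = 504.7, so T_1 = 418.9 N.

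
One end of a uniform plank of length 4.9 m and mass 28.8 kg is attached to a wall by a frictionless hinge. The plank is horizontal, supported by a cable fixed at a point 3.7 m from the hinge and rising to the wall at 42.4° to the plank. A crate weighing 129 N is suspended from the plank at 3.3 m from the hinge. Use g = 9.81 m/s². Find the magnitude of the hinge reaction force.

Take torques about the hinge: T sin 42.4° · 3.7 = 28.8×9.81×2.45 + 129×3.3 = 1117.9 N·m.
So T = 1117.9 / (0.6743 × 3.7) = 448.07 N.
ΣF_x = 0: H_x = T cos 42.4° = 330.88 N.
ΣF_y = 0: H_y = (28.8×9.81 + 129) − T sin 42.4° = 411.53 − 302.13 = 109.39 N.
|H| = √(H_x² + H_y²) = √((330.88)² + (109.39)²) = 348.49 N.

|H| ≈ 348 N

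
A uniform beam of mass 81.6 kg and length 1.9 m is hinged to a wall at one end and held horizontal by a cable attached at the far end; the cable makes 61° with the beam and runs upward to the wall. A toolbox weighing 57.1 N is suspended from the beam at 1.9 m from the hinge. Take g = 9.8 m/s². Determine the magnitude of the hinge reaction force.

|H| ≈ 473 N

Take torques about the hinge: T sin 61° · 1.9 = 81.6×9.8×0.95 + 57.1×1.9 = 868.19 N·m.
So T = 868.19 / (0.8746 × 1.9) = 522.44 N.
ΣF_x = 0: H_x = T cos 61° = 253.29 N.
ΣF_y = 0: H_y = (81.6×9.8 + 57.1) − T sin 61° = 856.78 − 456.94 = 399.84 N.
|H| = √(H_x² + H_y²) = √((253.29)² + (399.84)²) = 473.31 N.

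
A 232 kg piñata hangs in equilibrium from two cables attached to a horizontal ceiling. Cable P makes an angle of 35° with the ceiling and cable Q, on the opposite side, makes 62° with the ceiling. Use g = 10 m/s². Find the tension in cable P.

Weight W = 232 × 10 = 2320 N acts straight down.
Horizontal: T_P cos 35° = T_Q cos 62°  →  T_Q = 1.745 T_P.
Vertical: T_P sin 35° + T_Q sin 62° = 2320.
Substituting the horizontal relation into the vertical equation gives 2.114 T_P = 2320, so T_P = 1097 N.

T_P ≈ 1100 N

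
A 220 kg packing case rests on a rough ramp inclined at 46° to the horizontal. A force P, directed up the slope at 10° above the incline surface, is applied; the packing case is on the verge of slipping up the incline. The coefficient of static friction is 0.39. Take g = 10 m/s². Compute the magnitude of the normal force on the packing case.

On the verge of sliding up the incline, friction equals μN and acts down the slope.
Perpendicular: N + P sin 10° = W cos 46° = 1528 N.
Along incline: P cos 10° = W sin 46° + μN  with W sin 46° = 1583 N.
Solving the pair for P and N: P = 2070 N, N = 1169 N (and f = μN = 455.8 N).

N ≈ 1170 N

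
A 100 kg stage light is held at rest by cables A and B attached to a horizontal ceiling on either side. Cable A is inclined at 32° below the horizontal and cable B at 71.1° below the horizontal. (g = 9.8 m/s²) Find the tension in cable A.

Weight W = 100 × 9.8 = 980 N acts straight down.
Horizontal: T_A cos 32° = T_B cos 71.1°  →  T_B = 2.618 T_A.
Vertical: T_A sin 32° + T_B sin 71.1° = 980.
Substituting the horizontal relation into the vertical equation gives 3.007 T_A = 980, so T_A = 325.9 N.

T_A ≈ 326 N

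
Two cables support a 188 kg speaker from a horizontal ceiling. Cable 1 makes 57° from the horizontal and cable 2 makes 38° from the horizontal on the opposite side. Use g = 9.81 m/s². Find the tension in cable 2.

Weight W = 188 × 9.81 = 1844 N acts straight down.
Horizontal: T_1 cos 57° = T_2 cos 38°  →  T_1 = 1.447 T_2.
Vertical: T_1 sin 57° + T_2 sin 38° = 1844.
Substituting the horizontal relation into the vertical equation gives 1.829 T_2 = 1844, so T_2 = 1008 N.

T_2 ≈ 1010 N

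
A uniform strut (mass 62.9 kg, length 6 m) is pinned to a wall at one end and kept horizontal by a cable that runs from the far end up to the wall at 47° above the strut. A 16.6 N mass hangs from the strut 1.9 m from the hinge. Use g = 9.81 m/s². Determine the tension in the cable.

Take torques about the hinge: T sin 47° · 6 = 62.9×9.81×3 + 16.6×1.9 = 1882.7 N·m.
So T = 1882.7 / (0.7314 × 6) = 429.04 N.

T ≈ 429 N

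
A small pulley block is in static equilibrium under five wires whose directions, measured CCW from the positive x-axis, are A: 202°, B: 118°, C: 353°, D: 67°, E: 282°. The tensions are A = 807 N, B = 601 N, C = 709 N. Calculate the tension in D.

Resolve: ΣF_x = 807 cos 202° + 601 cos 118° + 709 cos 353° + T_D cos 67° + T_E cos 282° = 0.
        ΣF_y = 807 sin 202° + 601 sin 118° + 709 sin 353° + T_D sin 67° + T_E sin 282° = 0.
The known terms sum to (-326.7, 141.9) N, so 0.3907 T_D + 0.2079 T_E = 326.7 and 0.9205 T_D − 0.9781 T_E = -141.9.
Solving simultaneously: T_D = 505.6 N, T_E = 621 N.

T_D ≈ 506 N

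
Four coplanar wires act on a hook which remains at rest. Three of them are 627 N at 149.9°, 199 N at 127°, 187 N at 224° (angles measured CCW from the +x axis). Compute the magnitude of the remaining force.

Sum the known components: ΣF_x = -796.7 N, ΣF_y = 343.5 N.
For equilibrium the remaining force must supply (−ΣF_x, −ΣF_y) = (796.7, -343.5) N.
Magnitude = √((796.7)² + (-343.5)²) = 867.6 N; direction = atan2(-343.5, 796.7) = 336.7°.

F ≈ 868 N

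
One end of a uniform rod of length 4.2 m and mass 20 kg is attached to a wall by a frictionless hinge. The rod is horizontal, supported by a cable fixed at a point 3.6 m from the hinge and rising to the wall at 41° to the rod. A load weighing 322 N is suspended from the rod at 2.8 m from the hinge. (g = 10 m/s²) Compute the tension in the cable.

T ≈ 560 N

Take torques about the hinge: T sin 41° · 3.6 = 20×10×2.1 + 322×2.8 = 1321.6 N·m.
So T = 1321.6 / (0.6561 × 3.6) = 559.57 N.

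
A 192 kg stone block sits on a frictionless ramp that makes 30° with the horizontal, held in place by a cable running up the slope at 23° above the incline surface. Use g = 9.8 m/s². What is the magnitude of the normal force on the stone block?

N ≈ 1230 N

Take axes along and perpendicular to the incline. Weight components: W sin 30° = 940.8 N down-slope, W cos 30° = 1630 N into the surface.
Along incline: T cos 23° = W sin 30° → T = 1022 N.
Perpendicular: N = W cos 30° − T sin 23° = 1230 N.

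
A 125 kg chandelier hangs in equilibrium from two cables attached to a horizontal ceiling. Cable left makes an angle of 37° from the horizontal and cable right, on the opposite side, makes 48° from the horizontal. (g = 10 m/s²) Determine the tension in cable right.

Weight W = 125 × 10 = 1250 N acts straight down.
Horizontal: T_left cos 37° = T_right cos 48°  →  T_left = 0.8378 T_right.
Vertical: T_left sin 37° + T_right sin 48° = 1250.
Substituting the horizontal relation into the vertical equation gives 1.247 T_right = 1250, so T_right = 1002 N.

T_right ≈ 1000 N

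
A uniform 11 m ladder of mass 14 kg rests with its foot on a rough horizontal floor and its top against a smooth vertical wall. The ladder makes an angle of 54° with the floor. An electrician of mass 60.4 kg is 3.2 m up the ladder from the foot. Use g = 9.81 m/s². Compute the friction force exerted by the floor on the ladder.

Torques about the foot: N_wall · 11 sin 54° = 14×9.81×5.5 cos 54° + 60.4×9.81×3.2 cos 54° → N_wall = 175.13 N.
ΣF_x = 0: f_floor = N_wall = 175.13 N.

f ≈ 175 N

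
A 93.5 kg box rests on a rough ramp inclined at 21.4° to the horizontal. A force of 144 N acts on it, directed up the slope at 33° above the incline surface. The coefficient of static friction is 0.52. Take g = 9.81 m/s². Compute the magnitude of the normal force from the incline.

N ≈ 776 N

Axes along / perpendicular to the incline. W sin 21.4° = 334.7 N down-slope; W cos 21.4° = 854 N into the surface.
Perpendicular: N = W cos 21.4° − P sin 33° = 854 − 78.43 = 775.6 N.
Along incline: P cos 33° + f = W sin 21.4° (friction acts up-slope) → f = 334.7 − 120.8 = 213.9 N.
|f| = 213.9 N ≤ μN = 403.3 N, so the box is indeed static.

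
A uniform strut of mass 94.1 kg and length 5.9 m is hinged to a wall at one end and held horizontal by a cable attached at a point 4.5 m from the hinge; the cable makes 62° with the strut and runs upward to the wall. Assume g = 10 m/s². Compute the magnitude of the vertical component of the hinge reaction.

|H_y| ≈ 324 N

Take torques about the hinge: T sin 62° · 4.5 = 94.1×10×2.95 = 2776 N·m.
So T = 2776 / (0.8829 × 4.5) = 698.66 N.
ΣF_y = 0: H_y = (94.1×10) − T sin 62° = 941 − 616.88 = 324.12 N.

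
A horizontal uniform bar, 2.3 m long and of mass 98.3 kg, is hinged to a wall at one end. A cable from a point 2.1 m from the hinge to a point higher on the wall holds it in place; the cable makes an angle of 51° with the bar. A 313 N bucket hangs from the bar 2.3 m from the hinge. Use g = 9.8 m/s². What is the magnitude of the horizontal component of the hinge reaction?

Take torques about the hinge: T sin 51° · 2.1 = 98.3×9.8×1.15 + 313×2.3 = 1827.7 N·m.
So T = 1827.7 / (0.7771 × 2.1) = 1119.9 N.
ΣF_x = 0: H_x = T cos 51° = 704.8 N.

H_x ≈ 705 N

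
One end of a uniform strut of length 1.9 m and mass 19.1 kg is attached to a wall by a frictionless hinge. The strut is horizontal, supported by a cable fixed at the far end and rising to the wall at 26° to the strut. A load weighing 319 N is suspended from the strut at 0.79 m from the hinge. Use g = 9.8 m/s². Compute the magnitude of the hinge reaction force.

|H| ≈ 542 N

Take torques about the hinge: T sin 26° · 1.9 = 19.1×9.8×0.95 + 319×0.79 = 429.83 N·m.
So T = 429.83 / (0.4384 × 1.9) = 516.06 N.
ΣF_x = 0: H_x = T cos 26° = 463.83 N.
ΣF_y = 0: H_y = (19.1×9.8 + 319) − T sin 26° = 506.18 − 226.23 = 279.95 N.
|H| = √(H_x² + H_y²) = √((463.83)² + (279.95)²) = 541.77 N.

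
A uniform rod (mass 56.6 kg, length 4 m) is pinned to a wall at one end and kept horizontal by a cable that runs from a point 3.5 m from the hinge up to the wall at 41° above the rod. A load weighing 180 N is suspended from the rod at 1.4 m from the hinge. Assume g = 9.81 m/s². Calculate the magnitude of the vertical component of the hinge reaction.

Take torques about the hinge: T sin 41° · 3.5 = 56.6×9.81×2 + 180×1.4 = 1362.5 N·m.
So T = 1362.5 / (0.6561 × 3.5) = 593.37 N.
ΣF_y = 0: H_y = (56.6×9.81 + 180) − T sin 41° = 735.25 − 389.28 = 345.96 N.

|H_y| ≈ 346 N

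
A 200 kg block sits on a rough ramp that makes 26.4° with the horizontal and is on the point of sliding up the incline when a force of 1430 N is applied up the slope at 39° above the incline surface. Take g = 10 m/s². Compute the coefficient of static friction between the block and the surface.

On the verge of sliding up the incline, friction is at its maximum μN and acts down the slope.
Perpendicular to incline: N = W cos 26.4° − P sin 39° = 1791 − 899.9 = 891.5 N.
Along incline: P cos 39° − μN = W sin 26.4° → μ = −(W sin 26.4° − P cos 39°) / N = 0.2491.

μ ≈ 0.249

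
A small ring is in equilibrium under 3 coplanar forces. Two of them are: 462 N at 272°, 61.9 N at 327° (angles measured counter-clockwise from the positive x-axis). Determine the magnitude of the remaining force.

Sum the known components: ΣF_x = 68.04 N, ΣF_y = -495.4 N.
For equilibrium the remaining force must supply (−ΣF_x, −ΣF_y) = (-68.04, 495.4) N.
Magnitude = √((-68.04)² + (495.4)²) = 500.1 N; direction = atan2(495.4, -68.04) = 97.8°.

F ≈ 500 N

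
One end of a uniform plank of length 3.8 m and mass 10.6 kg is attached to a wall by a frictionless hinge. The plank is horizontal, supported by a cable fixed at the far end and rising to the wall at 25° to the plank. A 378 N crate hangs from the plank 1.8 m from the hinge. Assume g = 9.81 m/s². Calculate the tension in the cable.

Take torques about the hinge: T sin 25° · 3.8 = 10.6×9.81×1.9 + 378×1.8 = 877.97 N·m.
So T = 877.97 / (0.4226 × 3.8) = 546.7 N.

T ≈ 547 N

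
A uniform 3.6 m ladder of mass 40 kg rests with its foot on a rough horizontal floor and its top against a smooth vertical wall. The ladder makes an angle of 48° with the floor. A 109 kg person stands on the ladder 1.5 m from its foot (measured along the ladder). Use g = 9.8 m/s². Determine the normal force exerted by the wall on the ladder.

N_wall ≈ 577 N

Torques about the foot: N_wall · 3.6 sin 48° = 40×9.8×1.8 cos 48° + 109×9.8×1.5 cos 48° → N_wall = 577.23 N.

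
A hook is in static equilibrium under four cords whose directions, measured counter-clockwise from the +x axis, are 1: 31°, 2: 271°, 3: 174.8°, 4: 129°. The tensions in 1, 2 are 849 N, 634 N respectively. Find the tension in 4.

Resolve: ΣF_x = 849 cos 31° + 634 cos 271° + T_3 cos 174.8° + T_4 cos 129° = 0.
        ΣF_y = 849 sin 31° + 634 sin 271° + T_3 sin 174.8° + T_4 sin 129° = 0.
The known terms sum to (738.8, -196.6) N, so -0.9959 T_3 − 0.6293 T_4 = -738.8 and 0.0906 T_3 + 0.7771 T_4 = 196.6.
Solving simultaneously: T_3 = 628.3 N, T_4 = 179.8 N.

T_4 ≈ 180 N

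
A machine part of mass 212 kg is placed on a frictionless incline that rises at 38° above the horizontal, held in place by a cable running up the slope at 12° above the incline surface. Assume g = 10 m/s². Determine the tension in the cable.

T ≈ 1330 N

Take axes along and perpendicular to the incline. Weight components: W sin 38° = 1305 N down-slope, W cos 38° = 1671 N into the surface.
Along incline: T cos 12° = W sin 38° → T = 1334 N.
Perpendicular: N = W cos 38° − T sin 12° = 1393 N.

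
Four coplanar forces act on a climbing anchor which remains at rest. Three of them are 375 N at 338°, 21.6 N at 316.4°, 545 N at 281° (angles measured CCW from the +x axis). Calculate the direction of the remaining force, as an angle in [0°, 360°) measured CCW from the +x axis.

θ ≈ 124°

Sum the known components: ΣF_x = 467.3 N, ΣF_y = -690.4 N.
For equilibrium the remaining force must supply (−ΣF_x, −ΣF_y) = (-467.3, 690.4) N.
Magnitude = √((-467.3)² + (690.4)²) = 833.7 N; direction = atan2(690.4, -467.3) = 124.1°.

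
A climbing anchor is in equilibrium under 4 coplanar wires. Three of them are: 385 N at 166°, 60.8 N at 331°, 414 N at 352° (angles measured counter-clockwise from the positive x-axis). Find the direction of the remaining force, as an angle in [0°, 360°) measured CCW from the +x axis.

Sum the known components: ΣF_x = 89.58 N, ΣF_y = 6.046 N.
For equilibrium the remaining force must supply (−ΣF_x, −ΣF_y) = (-89.58, -6.046) N.
Magnitude = √((-89.58)² + (-6.046)²) = 89.79 N; direction = atan2(-6.046, -89.58) = 183.9°.

θ ≈ 184°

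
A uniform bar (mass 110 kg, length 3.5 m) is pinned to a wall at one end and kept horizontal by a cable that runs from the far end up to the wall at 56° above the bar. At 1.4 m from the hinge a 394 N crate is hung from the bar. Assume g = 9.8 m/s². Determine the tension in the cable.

T ≈ 840 N

Take torques about the hinge: T sin 56° · 3.5 = 110×9.8×1.75 + 394×1.4 = 2438.1 N·m.
So T = 2438.1 / (0.8290 × 3.5) = 840.25 N.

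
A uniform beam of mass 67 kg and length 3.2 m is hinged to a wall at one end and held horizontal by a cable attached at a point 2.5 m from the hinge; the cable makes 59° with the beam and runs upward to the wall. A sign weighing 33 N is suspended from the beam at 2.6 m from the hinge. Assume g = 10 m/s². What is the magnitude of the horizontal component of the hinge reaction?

Take torques about the hinge: T sin 59° · 2.5 = 67×10×1.6 + 33×2.6 = 1157.8 N·m.
So T = 1157.8 / (0.8572 × 2.5) = 540.29 N.
ΣF_x = 0: H_x = T cos 59° = 278.27 N.

H_x ≈ 278 N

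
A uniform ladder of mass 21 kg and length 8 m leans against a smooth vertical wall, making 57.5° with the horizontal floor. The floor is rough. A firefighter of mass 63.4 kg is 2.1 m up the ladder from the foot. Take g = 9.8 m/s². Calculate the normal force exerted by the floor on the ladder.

N_floor ≈ 827 N

ΣF_y = 0: N_floor = 21×9.8 + 63.4×9.8 = 827.12 N.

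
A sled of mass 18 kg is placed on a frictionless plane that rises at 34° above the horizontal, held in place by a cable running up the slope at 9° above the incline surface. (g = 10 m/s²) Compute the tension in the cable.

Take axes along and perpendicular to the incline. Weight components: W sin 34° = 100.7 N down-slope, W cos 34° = 149.2 N into the surface.
Along incline: T cos 9° = W sin 34° → T = 101.9 N.
Perpendicular: N = W cos 34° − T sin 9° = 133.3 N.

T ≈ 102 N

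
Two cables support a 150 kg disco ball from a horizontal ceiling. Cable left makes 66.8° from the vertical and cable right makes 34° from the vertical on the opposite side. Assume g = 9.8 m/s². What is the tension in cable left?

T_left ≈ 837 N

Angles from the horizontal: cable left is 90° − 66.8° = 23.2°, cable right is 90° − 34° = 56°.
Weight W = 150 × 9.8 = 1470 N acts straight down.
Horizontal: T_left cos 23.2° = T_right cos 56°  →  T_right = 1.644 T_left.
Vertical: T_left sin 23.2° + T_right sin 56° = 1470.
Substituting the horizontal relation into the vertical equation gives 1.757 T_left = 1470, so T_left = 836.8 N.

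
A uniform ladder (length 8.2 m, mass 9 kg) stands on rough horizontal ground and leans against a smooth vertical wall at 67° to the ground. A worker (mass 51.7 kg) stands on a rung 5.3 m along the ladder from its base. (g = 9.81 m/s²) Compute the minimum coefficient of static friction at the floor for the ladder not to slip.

ΣF_y = 0: N_floor = 9×9.81 + 51.7×9.81 = 595.47 N.
Torques about the foot: N_wall · 8.2 sin 67° = 9×9.81×4.1 cos 67° + 51.7×9.81×5.3 cos 67° → N_wall = 157.89 N.
ΣF_x = 0: f_floor = N_wall = 157.89 N.
μ_min = f_floor / N_floor = 157.89 / 595.47 = 0.2651.

μ_min ≈ 0.265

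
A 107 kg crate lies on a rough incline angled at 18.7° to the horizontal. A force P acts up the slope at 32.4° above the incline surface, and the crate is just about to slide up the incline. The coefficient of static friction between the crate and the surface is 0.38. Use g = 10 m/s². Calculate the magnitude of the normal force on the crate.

N ≈ 641 N

On the verge of sliding up the incline, friction equals μN and acts down the slope.
Perpendicular: N + P sin 32.4° = W cos 18.7° = 1014 N.
Along incline: P cos 32.4° = W sin 18.7° + μN  with W sin 18.7° = 343.1 N.
Solving the pair for P and N: P = 694.9 N, N = 641.2 N (and f = μN = 243.6 N).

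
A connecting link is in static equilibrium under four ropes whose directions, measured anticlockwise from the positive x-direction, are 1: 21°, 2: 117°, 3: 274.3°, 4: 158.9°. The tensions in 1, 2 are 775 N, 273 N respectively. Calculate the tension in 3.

T_3 ≈ 777 N

Resolve: ΣF_x = 775 cos 21° + 273 cos 117° + T_3 cos 274.3° + T_4 cos 158.9° = 0.
        ΣF_y = 775 sin 21° + 273 sin 117° + T_3 sin 274.3° + T_4 sin 158.9° = 0.
The known terms sum to (599.6, 521) N, so 0.0750 T_3 − 0.9330 T_4 = -599.6 and -0.9972 T_3 + 0.3600 T_4 = -521.
Solving simultaneously: T_3 = 777 N, T_4 = 705.1 N.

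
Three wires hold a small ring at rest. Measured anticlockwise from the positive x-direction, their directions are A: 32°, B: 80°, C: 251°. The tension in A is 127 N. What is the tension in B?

T_B ≈ 511 N

Resolve: ΣF_x = 127 cos 32° + T_B cos 80° + T_C cos 251° = 0.
        ΣF_y = 127 sin 32° + T_B sin 80° + T_C sin 251° = 0.
The known terms sum to (107.7, 67.3) N, so 0.1736 T_B − 0.3256 T_C = -107.7 and 0.9848 T_B − 0.9455 T_C = -67.3.
Solving simultaneously: T_B = 510.9 N, T_C = 603.3 N.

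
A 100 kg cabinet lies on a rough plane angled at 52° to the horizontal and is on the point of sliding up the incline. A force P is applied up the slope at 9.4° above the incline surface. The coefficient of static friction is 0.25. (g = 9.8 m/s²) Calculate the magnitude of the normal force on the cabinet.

On the verge of sliding up the incline, friction equals μN and acts down the slope.
Perpendicular: N + P sin 9.4° = W cos 52° = 603.3 N.
Along incline: P cos 9.4° = W sin 52° + μN  with W sin 52° = 772.3 N.
Solving the pair for P and N: P = 898.5 N, N = 456.6 N (and f = μN = 114.2 N).

N ≈ 457 N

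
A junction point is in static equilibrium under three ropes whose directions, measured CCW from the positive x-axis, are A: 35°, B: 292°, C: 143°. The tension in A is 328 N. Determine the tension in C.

Resolve: ΣF_x = 328 cos 35° + T_B cos 292° + T_C cos 143° = 0.
        ΣF_y = 328 sin 35° + T_B sin 292° + T_C sin 143° = 0.
The known terms sum to (268.7, 188.1) N, so 0.3746 T_B − 0.7986 T_C = -268.7 and -0.9272 T_B + 0.6018 T_C = -188.1.
Solving simultaneously: T_B = 605.7 N, T_C = 620.5 N.

T_C ≈ 621 N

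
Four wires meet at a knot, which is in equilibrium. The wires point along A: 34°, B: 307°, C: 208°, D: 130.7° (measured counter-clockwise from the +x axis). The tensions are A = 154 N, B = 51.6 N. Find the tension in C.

T_C ≈ 153 N

Resolve: ΣF_x = 154 cos 34° + 51.6 cos 307° + T_C cos 208° + T_D cos 130.7° = 0.
        ΣF_y = 154 sin 34° + 51.6 sin 307° + T_C sin 208° + T_D sin 130.7° = 0.
The known terms sum to (158.7, 44.91) N, so -0.8829 T_C − 0.6521 T_D = -158.7 and -0.4695 T_C + 0.7581 T_D = -44.91.
Solving simultaneously: T_C = 153.4 N, T_D = 35.74 N.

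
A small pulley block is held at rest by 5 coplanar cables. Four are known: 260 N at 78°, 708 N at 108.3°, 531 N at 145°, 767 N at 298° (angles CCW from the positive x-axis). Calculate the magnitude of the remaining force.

F ≈ 605 N

Sum the known components: ΣF_x = -243.1 N, ΣF_y = 553.9 N.
For equilibrium the remaining force must supply (−ΣF_x, −ΣF_y) = (243.1, -553.9) N.
Magnitude = √((243.1)² + (-553.9)²) = 604.9 N; direction = atan2(-553.9, 243.1) = 293.7°.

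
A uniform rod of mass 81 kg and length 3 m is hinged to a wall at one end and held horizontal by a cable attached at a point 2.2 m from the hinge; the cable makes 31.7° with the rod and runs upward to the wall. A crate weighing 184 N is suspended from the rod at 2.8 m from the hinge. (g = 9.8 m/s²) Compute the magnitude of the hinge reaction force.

|H| ≈ 1270 N

Take torques about the hinge: T sin 31.7° · 2.2 = 81×9.8×1.5 + 184×2.8 = 1705.9 N·m.
So T = 1705.9 / (0.5255 × 2.2) = 1475.6 N.
ΣF_x = 0: H_x = T cos 31.7° = 1255.5 N.
ΣF_y = 0: H_y = (81×9.8 + 184) − T sin 31.7° = 977.8 − 775.41 = 202.39 N.
|H| = √(H_x² + H_y²) = √((1255.5)² + (202.39)²) = 1271.7 N.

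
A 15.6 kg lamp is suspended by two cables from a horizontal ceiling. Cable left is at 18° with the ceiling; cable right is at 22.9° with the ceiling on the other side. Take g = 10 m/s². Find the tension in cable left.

T_left ≈ 219 N

Weight W = 15.6 × 10 = 156 N acts straight down.
Horizontal: T_left cos 18° = T_right cos 22.9°  →  T_right = 1.032 T_left.
Vertical: T_left sin 18° + T_right sin 22.9° = 156.
Substituting the horizontal relation into the vertical equation gives 0.7108 T_left = 156, so T_left = 219.5 N.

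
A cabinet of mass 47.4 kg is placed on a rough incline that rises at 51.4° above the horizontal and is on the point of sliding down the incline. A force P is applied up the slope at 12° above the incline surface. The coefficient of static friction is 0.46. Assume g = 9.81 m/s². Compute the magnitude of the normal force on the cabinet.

On the verge of sliding down the incline, friction equals μN and acts up the slope.
Perpendicular: N + P sin 12° = W cos 51.4° = 290.1 N.
Along incline: P cos 12° + μN = W sin 51.4° with W sin 51.4° = 363.4 N.
Solving the pair for P and N: P = 260.6 N, N = 235.9 N (and f = μN = 108.5 N).

N ≈ 236 N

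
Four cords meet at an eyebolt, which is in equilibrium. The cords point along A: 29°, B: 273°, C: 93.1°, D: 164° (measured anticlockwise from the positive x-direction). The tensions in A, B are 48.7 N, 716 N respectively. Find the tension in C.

T_C ≈ 680 N

Resolve: ΣF_x = 48.7 cos 29° + 716 cos 273° + T_C cos 93.1° + T_D cos 164° = 0.
        ΣF_y = 48.7 sin 29° + 716 sin 273° + T_C sin 93.1° + T_D sin 164° = 0.
The known terms sum to (80.07, -691.4) N, so -0.0541 T_C − 0.9613 T_D = -80.07 and 0.9985 T_C + 0.2756 T_D = 691.4.
Solving simultaneously: T_C = 680 N, T_D = 45.04 N.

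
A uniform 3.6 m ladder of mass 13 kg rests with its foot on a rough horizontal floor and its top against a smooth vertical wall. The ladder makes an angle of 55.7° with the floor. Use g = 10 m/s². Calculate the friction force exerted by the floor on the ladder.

Torques about the foot: N_wall · 3.6 sin 55.7° = 13×10×1.8 cos 55.7° → N_wall = 44.34 N.
ΣF_x = 0: f_floor = N_wall = 44.34 N.

f ≈ 44.3 N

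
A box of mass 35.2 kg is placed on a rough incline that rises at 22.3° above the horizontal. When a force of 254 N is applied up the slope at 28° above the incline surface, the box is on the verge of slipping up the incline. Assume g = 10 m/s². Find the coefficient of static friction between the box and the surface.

μ ≈ 0.439

On the verge of sliding up the incline, friction is at its maximum μN and acts down the slope.
Perpendicular to incline: N = W cos 22.3° − P sin 28° = 325.7 − 119.2 = 206.4 N.
Along incline: P cos 28° − μN = W sin 22.3° → μ = −(W sin 22.3° − P cos 28°) / N = 0.4394.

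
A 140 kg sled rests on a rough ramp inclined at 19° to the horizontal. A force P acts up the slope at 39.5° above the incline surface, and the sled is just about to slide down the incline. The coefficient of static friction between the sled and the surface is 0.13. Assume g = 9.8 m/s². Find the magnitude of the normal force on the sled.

N ≈ 1040 N

On the verge of sliding down the incline, friction equals μN and acts up the slope.
Perpendicular: N + P sin 39.5° = W cos 19° = 1297 N.
Along incline: P cos 39.5° + μN = W sin 19° with W sin 19° = 446.7 N.
Solving the pair for P and N: P = 403.6 N, N = 1041 N (and f = μN = 135.3 N).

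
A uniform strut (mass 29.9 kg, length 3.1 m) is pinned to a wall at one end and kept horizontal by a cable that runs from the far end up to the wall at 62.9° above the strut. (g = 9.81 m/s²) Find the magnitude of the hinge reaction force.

|H| ≈ 165 N

Take torques about the hinge: T sin 62.9° · 3.1 = 29.9×9.81×1.55 = 454.64 N·m.
So T = 454.64 / (0.8902 × 3.1) = 164.75 N.
ΣF_x = 0: H_x = T cos 62.9° = 75.049 N.
ΣF_y = 0: H_y = (29.9×9.81) − T sin 62.9° = 293.32 − 146.66 = 146.66 N.
|H| = √(H_x² + H_y²) = √((75.049)² + (146.66)²) = 164.75 N.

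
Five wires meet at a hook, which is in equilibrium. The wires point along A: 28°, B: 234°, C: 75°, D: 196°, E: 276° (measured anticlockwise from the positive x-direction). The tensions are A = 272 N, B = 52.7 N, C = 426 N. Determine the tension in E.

T_E ≈ 395 N

Resolve: ΣF_x = 272 cos 28° + 52.7 cos 234° + 426 cos 75° + T_D cos 196° + T_E cos 276° = 0.
        ΣF_y = 272 sin 28° + 52.7 sin 234° + 426 sin 75° + T_D sin 196° + T_E sin 276° = 0.
The known terms sum to (319.4, 496.5) N, so -0.9613 T_D + 0.1045 T_E = -319.4 and -0.2756 T_D − 0.9945 T_E = -496.5.
Solving simultaneously: T_D = 375.3 N, T_E = 395.3 N.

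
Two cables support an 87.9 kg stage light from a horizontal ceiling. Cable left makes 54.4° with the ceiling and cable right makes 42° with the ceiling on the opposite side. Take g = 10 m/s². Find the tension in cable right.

Weight W = 87.9 × 10 = 879 N acts straight down.
Horizontal: T_left cos 54.4° = T_right cos 42°  →  T_left = 1.277 T_right.
Vertical: T_left sin 54.4° + T_right sin 42° = 879.
Substituting the horizontal relation into the vertical equation gives 1.707 T_right = 879, so T_right = 514.9 N.

T_right ≈ 515 N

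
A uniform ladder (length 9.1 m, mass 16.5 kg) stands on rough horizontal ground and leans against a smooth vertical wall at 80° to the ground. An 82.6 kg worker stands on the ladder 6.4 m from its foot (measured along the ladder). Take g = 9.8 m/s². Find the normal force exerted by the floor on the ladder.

ΣF_y = 0: N_floor = 16.5×9.8 + 82.6×9.8 = 971.18 N.

N_floor ≈ 971 N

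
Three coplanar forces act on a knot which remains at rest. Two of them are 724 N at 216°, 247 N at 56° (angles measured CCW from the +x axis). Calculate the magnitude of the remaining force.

Sum the known components: ΣF_x = -447.6 N, ΣF_y = -220.8 N.
For equilibrium the remaining force must supply (−ΣF_x, −ΣF_y) = (447.6, 220.8) N.
Magnitude = √((447.6)² + (220.8)²) = 499.1 N; direction = atan2(220.8, 447.6) = 26.3°.

F ≈ 499 N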